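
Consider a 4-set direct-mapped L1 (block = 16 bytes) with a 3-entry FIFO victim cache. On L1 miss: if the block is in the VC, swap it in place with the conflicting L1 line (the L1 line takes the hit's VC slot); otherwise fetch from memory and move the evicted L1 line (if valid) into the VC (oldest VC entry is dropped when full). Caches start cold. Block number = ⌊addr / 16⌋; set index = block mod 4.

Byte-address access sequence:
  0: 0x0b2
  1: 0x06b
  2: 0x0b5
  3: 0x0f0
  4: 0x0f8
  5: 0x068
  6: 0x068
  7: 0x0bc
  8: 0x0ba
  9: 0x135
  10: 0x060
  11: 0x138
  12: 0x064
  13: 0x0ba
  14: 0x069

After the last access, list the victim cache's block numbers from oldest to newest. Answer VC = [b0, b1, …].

VC = [15, 19]

#0 0xb2→b11/s3 MISS; vc=[]
#1 0x6b→b6/s2 MISS; vc=[]
#2 0xb5→b11/s3 L1-HIT; vc=[]
#3 0xf0→b15/s3 MISS; vc=[11]
#4 0xf8→b15/s3 L1-HIT; vc=[11]
#5 0x68→b6/s2 L1-HIT; vc=[11]
#6 0x68→b6/s2 L1-HIT; vc=[11]
#7 0xbc→b11/s3 VC-HIT; vc=[15]
#8 0xba→b11/s3 L1-HIT; vc=[15]
#9 0x135→b19/s3 MISS; vc=[15,11]
#10 0x60→b6/s2 L1-HIT; vc=[15,11]
#11 0x138→b19/s3 L1-HIT; vc=[15,11]
#12 0x64→b6/s2 L1-HIT; vc=[15,11]
#13 0xba→b11/s3 VC-HIT; vc=[15,19]
#14 0x69→b6/s2 L1-HIT; vc=[15,19]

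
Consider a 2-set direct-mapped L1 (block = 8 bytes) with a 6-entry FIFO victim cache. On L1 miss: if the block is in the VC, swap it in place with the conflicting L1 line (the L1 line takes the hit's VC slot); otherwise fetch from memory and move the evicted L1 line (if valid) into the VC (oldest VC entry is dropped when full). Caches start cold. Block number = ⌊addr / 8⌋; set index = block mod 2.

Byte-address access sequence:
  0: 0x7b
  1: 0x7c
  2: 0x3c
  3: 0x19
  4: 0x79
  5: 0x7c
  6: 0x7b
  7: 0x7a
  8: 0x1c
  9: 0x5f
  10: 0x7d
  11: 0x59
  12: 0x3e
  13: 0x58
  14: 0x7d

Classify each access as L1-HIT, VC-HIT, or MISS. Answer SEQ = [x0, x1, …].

0: 0x7b (blk 15, set 1) → MISS  vc=[]
1: 0x7c (blk 15, set 1) → L1-HIT  vc=[]
2: 0x3c (blk 7, set 1) → MISS  vc=[15]
3: 0x19 (blk 3, set 1) → MISS  vc=[15, 7]
4: 0x79 (blk 15, set 1) → VC-HIT  vc=[3, 7]
5: 0x7c (blk 15, set 1) → L1-HIT  vc=[3, 7]
6: 0x7b (blk 15, set 1) → L1-HIT  vc=[3, 7]
7: 0x7a (blk 15, set 1) → L1-HIT  vc=[3, 7]
8: 0x1c (blk 3, set 1) → VC-HIT  vc=[15, 7]
9: 0x5f (blk 11, set 1) → MISS  vc=[15, 7, 3]
10: 0x7d (blk 15, set 1) → VC-HIT  vc=[11, 7, 3]
11: 0x59 (blk 11, set 1) → VC-HIT  vc=[15, 7, 3]
12: 0x3e (blk 7, set 1) → VC-HIT  vc=[15, 11, 3]
13: 0x58 (blk 11, set 1) → VC-HIT  vc=[15, 7, 3]
14: 0x7d (blk 15, set 1) → VC-HIT  vc=[11, 7, 3]

SEQ = [MISS, L1-HIT, MISS, MISS, VC-HIT, L1-HIT, L1-HIT, L1-HIT, VC-HIT, MISS, VC-HIT, VC-HIT, VC-HIT, VC-HIT, VC-HIT]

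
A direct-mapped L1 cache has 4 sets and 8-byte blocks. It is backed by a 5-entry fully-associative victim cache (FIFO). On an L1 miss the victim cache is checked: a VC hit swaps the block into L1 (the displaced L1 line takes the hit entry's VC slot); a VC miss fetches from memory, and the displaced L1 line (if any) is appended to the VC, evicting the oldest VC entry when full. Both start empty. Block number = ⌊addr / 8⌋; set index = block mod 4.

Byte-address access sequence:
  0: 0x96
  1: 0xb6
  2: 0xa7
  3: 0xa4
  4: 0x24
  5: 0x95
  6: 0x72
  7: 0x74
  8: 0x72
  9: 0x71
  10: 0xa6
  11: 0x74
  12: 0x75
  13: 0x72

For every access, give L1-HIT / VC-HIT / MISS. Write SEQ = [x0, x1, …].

  [0] addr=0x96 blk=18 s=2: MISS | VC []
  [1] addr=0xb6 blk=22 s=2: MISS | VC [18]
  [2] addr=0xa7 blk=20 s=0: MISS | VC [18]
  [3] addr=0xa4 blk=20 s=0: L1-HIT | VC [18]
  [4] addr=0x24 blk=4 s=0: MISS | VC [18, 20]
  [5] addr=0x95 blk=18 s=2: VC-HIT | VC [22, 20]
  [6] addr=0x72 blk=14 s=2: MISS | VC [22, 20, 18]
  [7] addr=0x74 blk=14 s=2: L1-HIT | VC [22, 20, 18]
  [8] addr=0x72 blk=14 s=2: L1-HIT | VC [22, 20, 18]
  [9] addr=0x71 blk=14 s=2: L1-HIT | VC [22, 20, 18]
  [10] addr=0xa6 blk=20 s=0: VC-HIT | VC [22, 4, 18]
  [11] addr=0x74 blk=14 s=2: L1-HIT | VC [22, 4, 18]
  [12] addr=0x75 blk=14 s=2: L1-HIT | VC [22, 4, 18]
  [13] addr=0x72 blk=14 s=2: L1-HIT | VC [22, 4, 18]

SEQ = [MISS, MISS, MISS, L1-HIT, MISS, VC-HIT, MISS, L1-HIT, L1-HIT, L1-HIT, VC-HIT, L1-HIT, L1-HIT, L1-HIT]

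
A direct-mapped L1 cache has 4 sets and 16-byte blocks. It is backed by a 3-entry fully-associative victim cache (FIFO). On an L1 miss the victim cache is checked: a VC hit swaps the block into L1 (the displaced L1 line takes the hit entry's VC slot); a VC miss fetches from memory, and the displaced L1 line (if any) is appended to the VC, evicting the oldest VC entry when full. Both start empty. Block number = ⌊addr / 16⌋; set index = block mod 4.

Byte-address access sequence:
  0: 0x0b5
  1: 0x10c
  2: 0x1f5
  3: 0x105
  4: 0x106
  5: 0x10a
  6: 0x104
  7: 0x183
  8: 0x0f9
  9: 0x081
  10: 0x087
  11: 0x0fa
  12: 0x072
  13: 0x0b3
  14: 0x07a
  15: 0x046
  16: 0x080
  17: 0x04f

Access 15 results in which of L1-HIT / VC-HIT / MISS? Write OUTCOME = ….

OUTCOME = MISS

  [0] addr=0xb5 blk=11 s=3: MISS | VC []
  [1] addr=0x10c blk=16 s=0: MISS | VC []
  [2] addr=0x1f5 blk=31 s=3: MISS | VC [11]
  [3] addr=0x105 blk=16 s=0: L1-HIT | VC [11]
  [4] addr=0x106 blk=16 s=0: L1-HIT | VC [11]
  [5] addr=0x10a blk=16 s=0: L1-HIT | VC [11]
  [6] addr=0x104 blk=16 s=0: L1-HIT | VC [11]
  [7] addr=0x183 blk=24 s=0: MISS | VC [11, 16]
  [8] addr=0xf9 blk=15 s=3: MISS | VC [11, 16, 31]
  [9] addr=0x81 blk=8 s=0: MISS | VC [16, 31, 24]
  [10] addr=0x87 blk=8 s=0: L1-HIT | VC [16, 31, 24]
  [11] addr=0xfa blk=15 s=3: L1-HIT | VC [16, 31, 24]
  [12] addr=0x72 blk=7 s=3: MISS | VC [31, 24, 15]
  [13] addr=0xb3 blk=11 s=3: MISS | VC [24, 15, 7]
  [14] addr=0x7a blk=7 s=3: VC-HIT | VC [24, 15, 11]
  [15] addr=0x46 blk=4 s=0: MISS | VC [15, 11, 8]
  [16] addr=0x80 blk=8 s=0: VC-HIT | VC [15, 11, 4]
  [17] addr=0x4f blk=4 s=0: VC-HIT | VC [15, 11, 8]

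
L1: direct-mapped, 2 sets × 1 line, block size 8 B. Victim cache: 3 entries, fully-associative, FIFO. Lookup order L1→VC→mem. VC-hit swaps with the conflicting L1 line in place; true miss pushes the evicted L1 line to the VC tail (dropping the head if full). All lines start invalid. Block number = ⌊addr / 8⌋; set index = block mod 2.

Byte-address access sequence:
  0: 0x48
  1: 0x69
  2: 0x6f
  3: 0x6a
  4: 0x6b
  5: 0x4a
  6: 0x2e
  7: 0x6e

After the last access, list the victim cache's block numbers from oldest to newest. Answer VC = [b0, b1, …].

#0 0x48→b9/s1 MISS; vc=[]
#1 0x69→b13/s1 MISS; vc=[9]
#2 0x6f→b13/s1 L1-HIT; vc=[9]
#3 0x6a→b13/s1 L1-HIT; vc=[9]
#4 0x6b→b13/s1 L1-HIT; vc=[9]
#5 0x4a→b9/s1 VC-HIT; vc=[13]
#6 0x2e→b5/s1 MISS; vc=[13,9]
#7 0x6e→b13/s1 VC-HIT; vc=[5,9]

VC = [5, 9]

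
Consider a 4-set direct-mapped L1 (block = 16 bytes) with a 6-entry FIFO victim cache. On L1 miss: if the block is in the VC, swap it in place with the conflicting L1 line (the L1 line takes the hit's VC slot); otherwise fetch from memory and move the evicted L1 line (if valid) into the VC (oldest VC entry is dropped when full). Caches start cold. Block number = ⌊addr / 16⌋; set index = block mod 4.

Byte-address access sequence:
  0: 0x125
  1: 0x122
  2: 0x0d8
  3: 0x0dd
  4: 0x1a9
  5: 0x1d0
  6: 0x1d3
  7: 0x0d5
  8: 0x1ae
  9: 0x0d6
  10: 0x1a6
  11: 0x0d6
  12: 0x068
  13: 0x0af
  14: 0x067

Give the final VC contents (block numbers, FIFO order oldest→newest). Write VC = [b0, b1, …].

  [0] addr=0x125 blk=18 s=2: MISS | VC []
  [1] addr=0x122 blk=18 s=2: L1-HIT | VC []
  [2] addr=0xd8 blk=13 s=1: MISS | VC []
  [3] addr=0xdd blk=13 s=1: L1-HIT | VC []
  [4] addr=0x1a9 blk=26 s=2: MISS | VC [18]
  [5] addr=0x1d0 blk=29 s=1: MISS | VC [18, 13]
  [6] addr=0x1d3 blk=29 s=1: L1-HIT | VC [18, 13]
  [7] addr=0xd5 blk=13 s=1: VC-HIT | VC [18, 29]
  [8] addr=0x1ae blk=26 s=2: L1-HIT | VC [18, 29]
  [9] addr=0xd6 blk=13 s=1: L1-HIT | VC [18, 29]
  [10] addr=0x1a6 blk=26 s=2: L1-HIT | VC [18, 29]
  [11] addr=0xd6 blk=13 s=1: L1-HIT | VC [18, 29]
  [12] addr=0x68 blk=6 s=2: MISS | VC [18, 29, 26]
  [13] addr=0xaf blk=10 s=2: MISS | VC [18, 29, 26, 6]
  [14] addr=0x67 blk=6 s=2: VC-HIT | VC [18, 29, 26, 10]

VC = [18, 29, 26, 10]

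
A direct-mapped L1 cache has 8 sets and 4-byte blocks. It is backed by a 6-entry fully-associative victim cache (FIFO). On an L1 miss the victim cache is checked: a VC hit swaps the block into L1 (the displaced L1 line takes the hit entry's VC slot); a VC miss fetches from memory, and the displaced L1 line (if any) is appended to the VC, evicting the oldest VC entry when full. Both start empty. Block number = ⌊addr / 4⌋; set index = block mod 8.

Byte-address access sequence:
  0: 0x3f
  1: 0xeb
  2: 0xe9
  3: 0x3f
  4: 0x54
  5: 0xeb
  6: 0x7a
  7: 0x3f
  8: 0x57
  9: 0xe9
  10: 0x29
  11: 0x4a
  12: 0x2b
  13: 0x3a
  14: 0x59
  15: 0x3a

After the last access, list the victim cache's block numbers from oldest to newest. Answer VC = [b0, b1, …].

#0 0x3f→b15/s7 MISS; vc=[]
#1 0xeb→b58/s2 MISS; vc=[]
#2 0xe9→b58/s2 L1-HIT; vc=[]
#3 0x3f→b15/s7 L1-HIT; vc=[]
#4 0x54→b21/s5 MISS; vc=[]
#5 0xeb→b58/s2 L1-HIT; vc=[]
#6 0x7a→b30/s6 MISS; vc=[]
#7 0x3f→b15/s7 L1-HIT; vc=[]
#8 0x57→b21/s5 L1-HIT; vc=[]
#9 0xe9→b58/s2 L1-HIT; vc=[]
#10 0x29→b10/s2 MISS; vc=[58]
#11 0x4a→b18/s2 MISS; vc=[58,10]
#12 0x2b→b10/s2 VC-HIT; vc=[58,18]
#13 0x3a→b14/s6 MISS; vc=[58,18,30]
#14 0x59→b22/s6 MISS; vc=[58,18,30,14]
#15 0x3a→b14/s6 VC-HIT; vc=[58,18,30,22]

VC = [58, 18, 30, 22]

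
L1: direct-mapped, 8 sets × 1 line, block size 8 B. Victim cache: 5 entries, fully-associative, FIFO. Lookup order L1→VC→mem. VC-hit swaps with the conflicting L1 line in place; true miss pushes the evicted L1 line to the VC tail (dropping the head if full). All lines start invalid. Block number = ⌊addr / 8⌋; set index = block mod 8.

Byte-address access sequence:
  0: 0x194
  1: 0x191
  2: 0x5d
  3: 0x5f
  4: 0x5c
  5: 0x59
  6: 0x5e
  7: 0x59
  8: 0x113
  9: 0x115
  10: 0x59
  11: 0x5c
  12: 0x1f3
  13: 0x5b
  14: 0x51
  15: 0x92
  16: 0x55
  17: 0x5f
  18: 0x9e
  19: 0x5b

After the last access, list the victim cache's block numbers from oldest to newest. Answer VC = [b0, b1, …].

0: 0x194 (blk 50, set 2) → MISS  vc=[]
1: 0x191 (blk 50, set 2) → L1-HIT  vc=[]
2: 0x5d (blk 11, set 3) → MISS  vc=[]
3: 0x5f (blk 11, set 3) → L1-HIT  vc=[]
4: 0x5c (blk 11, set 3) → L1-HIT  vc=[]
5: 0x59 (blk 11, set 3) → L1-HIT  vc=[]
6: 0x5e (blk 11, set 3) → L1-HIT  vc=[]
7: 0x59 (blk 11, set 3) → L1-HIT  vc=[]
8: 0x113 (blk 34, set 2) → MISS  vc=[50]
9: 0x115 (blk 34, set 2) → L1-HIT  vc=[50]
10: 0x59 (blk 11, set 3) → L1-HIT  vc=[50]
11: 0x5c (blk 11, set 3) → L1-HIT  vc=[50]
12: 0x1f3 (blk 62, set 6) → MISS  vc=[50]
13: 0x5b (blk 11, set 3) → L1-HIT  vc=[50]
14: 0x51 (blk 10, set 2) → MISS  vc=[50, 34]
15: 0x92 (blk 18, set 2) → MISS  vc=[50, 34, 10]
16: 0x55 (blk 10, set 2) → VC-HIT  vc=[50, 34, 18]
17: 0x5f (blk 11, set 3) → L1-HIT  vc=[50, 34, 18]
18: 0x9e (blk 19, set 3) → MISS  vc=[50, 34, 18, 11]
19: 0x5b (blk 11, set 3) → VC-HIT  vc=[50, 34, 18, 19]

VC = [50, 34, 18, 19]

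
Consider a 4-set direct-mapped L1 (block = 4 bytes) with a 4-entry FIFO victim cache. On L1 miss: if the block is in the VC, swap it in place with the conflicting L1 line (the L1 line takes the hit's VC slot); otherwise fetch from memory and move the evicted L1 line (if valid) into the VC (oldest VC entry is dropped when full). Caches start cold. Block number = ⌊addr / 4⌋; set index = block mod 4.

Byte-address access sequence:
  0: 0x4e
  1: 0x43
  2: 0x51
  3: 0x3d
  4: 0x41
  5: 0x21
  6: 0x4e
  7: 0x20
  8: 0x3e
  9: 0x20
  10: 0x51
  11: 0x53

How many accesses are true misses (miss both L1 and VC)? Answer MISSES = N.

MISSES = 5

  [0] addr=0x4e blk=19 s=3: MISS | VC []
  [1] addr=0x43 blk=16 s=0: MISS | VC []
  [2] addr=0x51 blk=20 s=0: MISS | VC [16]
  [3] addr=0x3d blk=15 s=3: MISS | VC [16, 19]
  [4] addr=0x41 blk=16 s=0: VC-HIT | VC [20, 19]
  [5] addr=0x21 blk=8 s=0: MISS | VC [20, 19, 16]
  [6] addr=0x4e blk=19 s=3: VC-HIT | VC [20, 15, 16]
  [7] addr=0x20 blk=8 s=0: L1-HIT | VC [20, 15, 16]
  [8] addr=0x3e blk=15 s=3: VC-HIT | VC [20, 19, 16]
  [9] addr=0x20 blk=8 s=0: L1-HIT | VC [20, 19, 16]
  [10] addr=0x51 blk=20 s=0: VC-HIT | VC [8, 19, 16]
  [11] addr=0x53 blk=20 s=0: L1-HIT | VC [8, 19, 16]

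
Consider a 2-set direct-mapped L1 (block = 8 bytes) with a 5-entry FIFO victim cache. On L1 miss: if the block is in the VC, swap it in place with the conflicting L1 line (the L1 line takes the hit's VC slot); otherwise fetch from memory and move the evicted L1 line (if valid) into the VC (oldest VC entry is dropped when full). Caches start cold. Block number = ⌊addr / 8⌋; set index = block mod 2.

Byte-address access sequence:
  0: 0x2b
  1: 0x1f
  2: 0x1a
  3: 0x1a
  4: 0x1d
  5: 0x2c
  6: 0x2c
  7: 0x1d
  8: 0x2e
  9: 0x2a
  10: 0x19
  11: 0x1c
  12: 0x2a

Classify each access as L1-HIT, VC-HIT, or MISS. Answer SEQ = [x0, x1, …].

  [0] addr=0x2b blk=5 s=1: MISS | VC []
  [1] addr=0x1f blk=3 s=1: MISS | VC [5]
  [2] addr=0x1a blk=3 s=1: L1-HIT | VC [5]
  [3] addr=0x1a blk=3 s=1: L1-HIT | VC [5]
  [4] addr=0x1d blk=3 s=1: L1-HIT | VC [5]
  [5] addr=0x2c blk=5 s=1: VC-HIT | VC [3]
  [6] addr=0x2c blk=5 s=1: L1-HIT | VC [3]
  [7] addr=0x1d blk=3 s=1: VC-HIT | VC [5]
  [8] addr=0x2e blk=5 s=1: VC-HIT | VC [3]
  [9] addr=0x2a blk=5 s=1: L1-HIT | VC [3]
  [10] addr=0x19 blk=3 s=1: VC-HIT | VC [5]
  [11] addr=0x1c blk=3 s=1: L1-HIT | VC [5]
  [12] addr=0x2a blk=5 s=1: VC-HIT | VC [3]

SEQ = [MISS, MISS, L1-HIT, L1-HIT, L1-HIT, VC-HIT, L1-HIT, VC-HIT, VC-HIT, L1-HIT, VC-HIT, L1-HIT, VC-HIT]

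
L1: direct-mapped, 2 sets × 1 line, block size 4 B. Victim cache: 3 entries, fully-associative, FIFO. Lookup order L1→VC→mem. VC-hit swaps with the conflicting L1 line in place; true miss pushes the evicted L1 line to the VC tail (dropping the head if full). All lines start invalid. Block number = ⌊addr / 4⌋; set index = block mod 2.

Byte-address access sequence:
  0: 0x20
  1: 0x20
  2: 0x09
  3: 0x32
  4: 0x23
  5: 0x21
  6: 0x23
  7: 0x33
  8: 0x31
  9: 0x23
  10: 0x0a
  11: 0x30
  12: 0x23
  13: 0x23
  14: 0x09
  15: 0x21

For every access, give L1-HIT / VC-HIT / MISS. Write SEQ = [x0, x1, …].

SEQ = [MISS, L1-HIT, MISS, MISS, VC-HIT, L1-HIT, L1-HIT, VC-HIT, L1-HIT, VC-HIT, VC-HIT, VC-HIT, VC-HIT, L1-HIT, VC-HIT, VC-HIT]

#0 0x20→b8/s0 MISS; vc=[]
#1 0x20→b8/s0 L1-HIT; vc=[]
#2 0x9→b2/s0 MISS; vc=[8]
#3 0x32→b12/s0 MISS; vc=[8,2]
#4 0x23→b8/s0 VC-HIT; vc=[12,2]
#5 0x21→b8/s0 L1-HIT; vc=[12,2]
#6 0x23→b8/s0 L1-HIT; vc=[12,2]
#7 0x33→b12/s0 VC-HIT; vc=[8,2]
#8 0x31→b12/s0 L1-HIT; vc=[8,2]
#9 0x23→b8/s0 VC-HIT; vc=[12,2]
#10 0xa→b2/s0 VC-HIT; vc=[12,8]
#11 0x30→b12/s0 VC-HIT; vc=[2,8]
#12 0x23→b8/s0 VC-HIT; vc=[2,12]
#13 0x23→b8/s0 L1-HIT; vc=[2,12]
#14 0x9→b2/s0 VC-HIT; vc=[8,12]
#15 0x21→b8/s0 VC-HIT; vc=[2,12]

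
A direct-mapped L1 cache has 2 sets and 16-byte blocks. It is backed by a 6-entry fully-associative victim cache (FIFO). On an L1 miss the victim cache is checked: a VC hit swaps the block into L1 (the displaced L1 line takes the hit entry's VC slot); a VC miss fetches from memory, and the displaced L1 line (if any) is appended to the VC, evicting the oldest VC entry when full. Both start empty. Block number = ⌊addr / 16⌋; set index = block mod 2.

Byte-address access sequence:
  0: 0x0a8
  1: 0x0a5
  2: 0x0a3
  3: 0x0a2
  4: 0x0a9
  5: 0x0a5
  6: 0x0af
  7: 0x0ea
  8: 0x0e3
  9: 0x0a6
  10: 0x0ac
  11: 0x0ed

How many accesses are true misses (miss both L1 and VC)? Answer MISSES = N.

0: 0xa8 (blk 10, set 0) → MISS  vc=[]
1: 0xa5 (blk 10, set 0) → L1-HIT  vc=[]
2: 0xa3 (blk 10, set 0) → L1-HIT  vc=[]
3: 0xa2 (blk 10, set 0) → L1-HIT  vc=[]
4: 0xa9 (blk 10, set 0) → L1-HIT  vc=[]
5: 0xa5 (blk 10, set 0) → L1-HIT  vc=[]
6: 0xaf (blk 10, set 0) → L1-HIT  vc=[]
7: 0xea (blk 14, set 0) → MISS  vc=[10]
8: 0xe3 (blk 14, set 0) → L1-HIT  vc=[10]
9: 0xa6 (blk 10, set 0) → VC-HIT  vc=[14]
10: 0xac (blk 10, set 0) → L1-HIT  vc=[14]
11: 0xed (blk 14, set 0) → VC-HIT  vc=[10]

MISSES = 2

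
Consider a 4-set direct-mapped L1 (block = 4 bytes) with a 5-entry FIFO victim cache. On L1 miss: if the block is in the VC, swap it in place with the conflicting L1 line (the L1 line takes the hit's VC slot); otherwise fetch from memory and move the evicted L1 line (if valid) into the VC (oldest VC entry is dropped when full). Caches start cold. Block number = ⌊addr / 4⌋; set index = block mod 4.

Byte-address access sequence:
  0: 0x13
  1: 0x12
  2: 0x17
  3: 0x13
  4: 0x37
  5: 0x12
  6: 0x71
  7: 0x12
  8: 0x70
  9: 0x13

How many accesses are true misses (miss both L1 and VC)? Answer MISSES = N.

MISSES = 4

#0 0x13→b4/s0 MISS; vc=[]
#1 0x12→b4/s0 L1-HIT; vc=[]
#2 0x17→b5/s1 MISS; vc=[]
#3 0x13→b4/s0 L1-HIT; vc=[]
#4 0x37→b13/s1 MISS; vc=[5]
#5 0x12→b4/s0 L1-HIT; vc=[5]
#6 0x71→b28/s0 MISS; vc=[5,4]
#7 0x12→b4/s0 VC-HIT; vc=[5,28]
#8 0x70→b28/s0 VC-HIT; vc=[5,4]
#9 0x13→b4/s0 VC-HIT; vc=[5,28]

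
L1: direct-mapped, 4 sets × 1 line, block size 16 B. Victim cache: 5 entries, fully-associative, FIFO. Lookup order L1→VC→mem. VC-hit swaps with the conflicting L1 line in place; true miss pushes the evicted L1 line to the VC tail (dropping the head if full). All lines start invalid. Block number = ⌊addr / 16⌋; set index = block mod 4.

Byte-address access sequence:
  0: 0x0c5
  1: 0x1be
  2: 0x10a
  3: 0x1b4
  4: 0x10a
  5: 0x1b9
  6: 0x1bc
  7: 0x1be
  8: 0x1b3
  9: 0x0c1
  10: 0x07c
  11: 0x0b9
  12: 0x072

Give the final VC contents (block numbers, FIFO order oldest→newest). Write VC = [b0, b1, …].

VC = [16, 27, 11]

#0 0xc5→b12/s0 MISS; vc=[]
#1 0x1be→b27/s3 MISS; vc=[]
#2 0x10a→b16/s0 MISS; vc=[12]
#3 0x1b4→b27/s3 L1-HIT; vc=[12]
#4 0x10a→b16/s0 L1-HIT; vc=[12]
#5 0x1b9→b27/s3 L1-HIT; vc=[12]
#6 0x1bc→b27/s3 L1-HIT; vc=[12]
#7 0x1be→b27/s3 L1-HIT; vc=[12]
#8 0x1b3→b27/s3 L1-HIT; vc=[12]
#9 0xc1→b12/s0 VC-HIT; vc=[16]
#10 0x7c→b7/s3 MISS; vc=[16,27]
#11 0xb9→b11/s3 MISS; vc=[16,27,7]
#12 0x72→b7/s3 VC-HIT; vc=[16,27,11]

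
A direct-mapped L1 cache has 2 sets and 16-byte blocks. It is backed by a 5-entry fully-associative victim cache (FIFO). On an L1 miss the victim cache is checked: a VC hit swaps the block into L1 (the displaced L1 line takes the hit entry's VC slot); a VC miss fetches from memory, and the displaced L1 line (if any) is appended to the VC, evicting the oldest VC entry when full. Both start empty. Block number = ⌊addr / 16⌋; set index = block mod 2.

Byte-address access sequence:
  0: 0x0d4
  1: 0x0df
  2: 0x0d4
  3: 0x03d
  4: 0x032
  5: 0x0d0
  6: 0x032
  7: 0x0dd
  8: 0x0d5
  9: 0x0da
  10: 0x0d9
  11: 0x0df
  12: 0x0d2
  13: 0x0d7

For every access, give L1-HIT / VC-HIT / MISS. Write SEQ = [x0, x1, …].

SEQ = [MISS, L1-HIT, L1-HIT, MISS, L1-HIT, VC-HIT, VC-HIT, VC-HIT, L1-HIT, L1-HIT, L1-HIT, L1-HIT, L1-HIT, L1-HIT]

  [0] addr=0xd4 blk=13 s=1: MISS | VC []
  [1] addr=0xdf blk=13 s=1: L1-HIT | VC []
  [2] addr=0xd4 blk=13 s=1: L1-HIT | VC []
  [3] addr=0x3d blk=3 s=1: MISS | VC [13]
  [4] addr=0x32 blk=3 s=1: L1-HIT | VC [13]
  [5] addr=0xd0 blk=13 s=1: VC-HIT | VC [3]
  [6] addr=0x32 blk=3 s=1: VC-HIT | VC [13]
  [7] addr=0xdd blk=13 s=1: VC-HIT | VC [3]
  [8] addr=0xd5 blk=13 s=1: L1-HIT | VC [3]
  [9] addr=0xda blk=13 s=1: L1-HIT | VC [3]
  [10] addr=0xd9 blk=13 s=1: L1-HIT | VC [3]
  [11] addr=0xdf blk=13 s=1: L1-HIT | VC [3]
  [12] addr=0xd2 blk=13 s=1: L1-HIT | VC [3]
  [13] addr=0xd7 blk=13 s=1: L1-HIT | VC [3]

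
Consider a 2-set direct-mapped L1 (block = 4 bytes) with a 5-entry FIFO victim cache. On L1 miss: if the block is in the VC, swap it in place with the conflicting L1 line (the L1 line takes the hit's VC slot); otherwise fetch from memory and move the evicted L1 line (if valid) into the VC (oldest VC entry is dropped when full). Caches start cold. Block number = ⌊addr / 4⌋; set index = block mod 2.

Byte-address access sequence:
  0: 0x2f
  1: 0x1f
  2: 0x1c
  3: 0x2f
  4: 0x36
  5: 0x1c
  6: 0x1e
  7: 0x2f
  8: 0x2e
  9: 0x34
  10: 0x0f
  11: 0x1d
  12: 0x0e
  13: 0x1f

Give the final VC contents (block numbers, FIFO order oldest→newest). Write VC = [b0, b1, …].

VC = [11, 3, 13]

  [0] addr=0x2f blk=11 s=1: MISS | VC []
  [1] addr=0x1f blk=7 s=1: MISS | VC [11]
  [2] addr=0x1c blk=7 s=1: L1-HIT | VC [11]
  [3] addr=0x2f blk=11 s=1: VC-HIT | VC [7]
  [4] addr=0x36 blk=13 s=1: MISS | VC [7, 11]
  [5] addr=0x1c blk=7 s=1: VC-HIT | VC [13, 11]
  [6] addr=0x1e blk=7 s=1: L1-HIT | VC [13, 11]
  [7] addr=0x2f blk=11 s=1: VC-HIT | VC [13, 7]
  [8] addr=0x2e blk=11 s=1: L1-HIT | VC [13, 7]
  [9] addr=0x34 blk=13 s=1: VC-HIT | VC [11, 7]
  [10] addr=0xf blk=3 s=1: MISS | VC [11, 7, 13]
  [11] addr=0x1d blk=7 s=1: VC-HIT | VC [11, 3, 13]
  [12] addr=0xe blk=3 s=1: VC-HIT | VC [11, 7, 13]
  [13] addr=0x1f blk=7 s=1: VC-HIT | VC [11, 3, 13]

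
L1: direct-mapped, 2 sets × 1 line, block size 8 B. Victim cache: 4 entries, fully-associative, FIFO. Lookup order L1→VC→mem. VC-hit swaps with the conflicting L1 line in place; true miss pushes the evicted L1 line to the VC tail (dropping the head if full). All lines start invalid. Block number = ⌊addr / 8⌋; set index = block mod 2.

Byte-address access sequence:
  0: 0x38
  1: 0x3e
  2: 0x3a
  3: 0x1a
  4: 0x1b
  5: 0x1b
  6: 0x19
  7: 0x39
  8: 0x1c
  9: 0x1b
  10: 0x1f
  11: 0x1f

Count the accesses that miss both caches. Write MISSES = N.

MISSES = 2

0: 0x38 (blk 7, set 1) → MISS  vc=[]
1: 0x3e (blk 7, set 1) → L1-HIT  vc=[]
2: 0x3a (blk 7, set 1) → L1-HIT  vc=[]
3: 0x1a (blk 3, set 1) → MISS  vc=[7]
4: 0x1b (blk 3, set 1) → L1-HIT  vc=[7]
5: 0x1b (blk 3, set 1) → L1-HIT  vc=[7]
6: 0x19 (blk 3, set 1) → L1-HIT  vc=[7]
7: 0x39 (blk 7, set 1) → VC-HIT  vc=[3]
8: 0x1c (blk 3, set 1) → VC-HIT  vc=[7]
9: 0x1b (blk 3, set 1) → L1-HIT  vc=[7]
10: 0x1f (blk 3, set 1) → L1-HIT  vc=[7]
11: 0x1f (blk 3, set 1) → L1-HIT  vc=[7]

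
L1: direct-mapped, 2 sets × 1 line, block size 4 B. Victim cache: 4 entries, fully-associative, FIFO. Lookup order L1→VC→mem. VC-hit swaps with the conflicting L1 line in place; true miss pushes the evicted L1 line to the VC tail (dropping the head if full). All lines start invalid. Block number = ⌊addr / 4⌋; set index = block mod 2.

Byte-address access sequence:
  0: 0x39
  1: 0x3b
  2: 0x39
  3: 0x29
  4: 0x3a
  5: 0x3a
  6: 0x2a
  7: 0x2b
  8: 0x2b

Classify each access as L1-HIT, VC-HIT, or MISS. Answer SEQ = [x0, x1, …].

0: 0x39 (blk 14, set 0) → MISS  vc=[]
1: 0x3b (blk 14, set 0) → L1-HIT  vc=[]
2: 0x39 (blk 14, set 0) → L1-HIT  vc=[]
3: 0x29 (blk 10, set 0) → MISS  vc=[14]
4: 0x3a (blk 14, set 0) → VC-HIT  vc=[10]
5: 0x3a (blk 14, set 0) → L1-HIT  vc=[10]
6: 0x2a (blk 10, set 0) → VC-HIT  vc=[14]
7: 0x2b (blk 10, set 0) → L1-HIT  vc=[14]
8: 0x2b (blk 10, set 0) → L1-HIT  vc=[14]

SEQ = [MISS, L1-HIT, L1-HIT, MISS, VC-HIT, L1-HIT, VC-HIT, L1-HIT, L1-HIT]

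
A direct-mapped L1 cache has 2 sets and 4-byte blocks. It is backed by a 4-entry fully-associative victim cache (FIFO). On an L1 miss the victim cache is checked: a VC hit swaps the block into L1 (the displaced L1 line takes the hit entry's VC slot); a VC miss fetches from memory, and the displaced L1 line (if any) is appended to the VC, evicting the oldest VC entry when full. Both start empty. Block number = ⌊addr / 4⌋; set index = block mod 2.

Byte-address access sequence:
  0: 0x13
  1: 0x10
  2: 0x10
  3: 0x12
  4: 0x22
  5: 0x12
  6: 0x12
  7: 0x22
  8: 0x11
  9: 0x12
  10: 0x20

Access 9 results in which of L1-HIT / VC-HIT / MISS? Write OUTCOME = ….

#0 0x13→b4/s0 MISS; vc=[]
#1 0x10→b4/s0 L1-HIT; vc=[]
#2 0x10→b4/s0 L1-HIT; vc=[]
#3 0x12→b4/s0 L1-HIT; vc=[]
#4 0x22→b8/s0 MISS; vc=[4]
#5 0x12→b4/s0 VC-HIT; vc=[8]
#6 0x12→b4/s0 L1-HIT; vc=[8]
#7 0x22→b8/s0 VC-HIT; vc=[4]
#8 0x11→b4/s0 VC-HIT; vc=[8]
#9 0x12→b4/s0 L1-HIT; vc=[8]
#10 0x20→b8/s0 VC-HIT; vc=[4]

OUTCOME = L1-HIT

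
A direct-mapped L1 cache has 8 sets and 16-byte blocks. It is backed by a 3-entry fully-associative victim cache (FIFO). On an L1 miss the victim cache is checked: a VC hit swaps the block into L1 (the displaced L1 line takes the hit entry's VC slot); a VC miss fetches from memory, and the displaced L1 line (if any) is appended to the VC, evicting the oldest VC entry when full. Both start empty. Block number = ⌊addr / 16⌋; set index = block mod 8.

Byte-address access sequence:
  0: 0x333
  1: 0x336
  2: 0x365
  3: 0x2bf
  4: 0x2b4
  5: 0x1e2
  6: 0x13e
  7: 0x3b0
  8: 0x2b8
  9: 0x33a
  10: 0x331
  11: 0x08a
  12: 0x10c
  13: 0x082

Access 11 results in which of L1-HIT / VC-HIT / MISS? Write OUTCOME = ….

#0 0x333→b51/s3 MISS; vc=[]
#1 0x336→b51/s3 L1-HIT; vc=[]
#2 0x365→b54/s6 MISS; vc=[]
#3 0x2bf→b43/s3 MISS; vc=[51]
#4 0x2b4→b43/s3 L1-HIT; vc=[51]
#5 0x1e2→b30/s6 MISS; vc=[51,54]
#6 0x13e→b19/s3 MISS; vc=[51,54,43]
#7 0x3b0→b59/s3 MISS; vc=[54,43,19]
#8 0x2b8→b43/s3 VC-HIT; vc=[54,59,19]
#9 0x33a→b51/s3 MISS; vc=[59,19,43]
#10 0x331→b51/s3 L1-HIT; vc=[59,19,43]
#11 0x8a→b8/s0 MISS; vc=[59,19,43]
#12 0x10c→b16/s0 MISS; vc=[19,43,8]
#13 0x82→b8/s0 VC-HIT; vc=[19,43,16]

OUTCOME = MISS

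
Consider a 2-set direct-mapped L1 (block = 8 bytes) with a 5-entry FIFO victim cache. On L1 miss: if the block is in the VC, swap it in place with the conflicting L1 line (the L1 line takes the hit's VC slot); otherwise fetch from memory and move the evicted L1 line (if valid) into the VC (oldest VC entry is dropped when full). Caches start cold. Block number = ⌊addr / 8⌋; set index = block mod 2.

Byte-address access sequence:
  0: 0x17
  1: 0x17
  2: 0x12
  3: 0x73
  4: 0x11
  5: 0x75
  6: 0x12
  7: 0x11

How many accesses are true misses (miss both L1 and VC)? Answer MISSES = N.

MISSES = 2

  [0] addr=0x17 blk=2 s=0: MISS | VC []
  [1] addr=0x17 blk=2 s=0: L1-HIT | VC []
  [2] addr=0x12 blk=2 s=0: L1-HIT | VC []
  [3] addr=0x73 blk=14 s=0: MISS | VC [2]
  [4] addr=0x11 blk=2 s=0: VC-HIT | VC [14]
  [5] addr=0x75 blk=14 s=0: VC-HIT | VC [2]
  [6] addr=0x12 blk=2 s=0: VC-HIT | VC [14]
  [7] addr=0x11 blk=2 s=0: L1-HIT | VC [14]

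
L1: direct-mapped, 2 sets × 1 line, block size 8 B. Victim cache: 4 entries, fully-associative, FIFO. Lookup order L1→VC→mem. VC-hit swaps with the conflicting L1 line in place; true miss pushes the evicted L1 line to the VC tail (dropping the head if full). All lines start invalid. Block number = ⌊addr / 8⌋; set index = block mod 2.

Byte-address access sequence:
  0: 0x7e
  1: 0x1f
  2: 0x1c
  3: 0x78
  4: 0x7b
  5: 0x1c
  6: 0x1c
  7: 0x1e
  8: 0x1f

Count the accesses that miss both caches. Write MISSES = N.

#0 0x7e→b15/s1 MISS; vc=[]
#1 0x1f→b3/s1 MISS; vc=[15]
#2 0x1c→b3/s1 L1-HIT; vc=[15]
#3 0x78→b15/s1 VC-HIT; vc=[3]
#4 0x7b→b15/s1 L1-HIT; vc=[3]
#5 0x1c→b3/s1 VC-HIT; vc=[15]
#6 0x1c→b3/s1 L1-HIT; vc=[15]
#7 0x1e→b3/s1 L1-HIT; vc=[15]
#8 0x1f→b3/s1 L1-HIT; vc=[15]

MISSES = 2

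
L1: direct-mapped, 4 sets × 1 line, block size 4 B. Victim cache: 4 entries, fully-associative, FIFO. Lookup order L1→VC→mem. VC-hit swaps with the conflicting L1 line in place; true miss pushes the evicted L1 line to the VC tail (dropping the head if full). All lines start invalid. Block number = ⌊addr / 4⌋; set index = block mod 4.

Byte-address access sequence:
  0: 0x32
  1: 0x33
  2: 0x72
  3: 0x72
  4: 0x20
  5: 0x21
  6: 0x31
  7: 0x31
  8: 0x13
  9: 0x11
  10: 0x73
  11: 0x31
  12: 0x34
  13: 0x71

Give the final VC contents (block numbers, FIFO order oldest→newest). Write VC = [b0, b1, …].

VC = [8, 4, 12]

  [0] addr=0x32 blk=12 s=0: MISS | VC []
  [1] addr=0x33 blk=12 s=0: L1-HIT | VC []
  [2] addr=0x72 blk=28 s=0: MISS | VC [12]
  [3] addr=0x72 blk=28 s=0: L1-HIT | VC [12]
  [4] addr=0x20 blk=8 s=0: MISS | VC [12, 28]
  [5] addr=0x21 blk=8 s=0: L1-HIT | VC [12, 28]
  [6] addr=0x31 blk=12 s=0: VC-HIT | VC [8, 28]
  [7] addr=0x31 blk=12 s=0: L1-HIT | VC [8, 28]
  [8] addr=0x13 blk=4 s=0: MISS | VC [8, 28, 12]
  [9] addr=0x11 blk=4 s=0: L1-HIT | VC [8, 28, 12]
  [10] addr=0x73 blk=28 s=0: VC-HIT | VC [8, 4, 12]
  [11] addr=0x31 blk=12 s=0: VC-HIT | VC [8, 4, 28]
  [12] addr=0x34 blk=13 s=1: MISS | VC [8, 4, 28]
  [13] addr=0x71 blk=28 s=0: VC-HIT | VC [8, 4, 12]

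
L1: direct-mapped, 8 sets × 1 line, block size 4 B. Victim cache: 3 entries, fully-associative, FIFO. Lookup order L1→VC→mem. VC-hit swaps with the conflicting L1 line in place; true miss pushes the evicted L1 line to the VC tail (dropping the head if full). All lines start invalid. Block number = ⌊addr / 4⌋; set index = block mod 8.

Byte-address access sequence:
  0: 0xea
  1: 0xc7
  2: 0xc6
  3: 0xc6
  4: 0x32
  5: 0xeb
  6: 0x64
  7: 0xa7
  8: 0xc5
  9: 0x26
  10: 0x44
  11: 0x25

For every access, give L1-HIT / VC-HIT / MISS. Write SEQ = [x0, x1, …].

  [0] addr=0xea blk=58 s=2: MISS | VC []
  [1] addr=0xc7 blk=49 s=1: MISS | VC []
  [2] addr=0xc6 blk=49 s=1: L1-HIT | VC []
  [3] addr=0xc6 blk=49 s=1: L1-HIT | VC []
  [4] addr=0x32 blk=12 s=4: MISS | VC []
  [5] addr=0xeb blk=58 s=2: L1-HIT | VC []
  [6] addr=0x64 blk=25 s=1: MISS | VC [49]
  [7] addr=0xa7 blk=41 s=1: MISS | VC [49, 25]
  [8] addr=0xc5 blk=49 s=1: VC-HIT | VC [41, 25]
  [9] addr=0x26 blk=9 s=1: MISS | VC [41, 25, 49]
  [10] addr=0x44 blk=17 s=1: MISS | VC [25, 49, 9]
  [11] addr=0x25 blk=9 s=1: VC-HIT | VC [25, 49, 17]

SEQ = [MISS, MISS, L1-HIT, L1-HIT, MISS, L1-HIT, MISS, MISS, VC-HIT, MISS, MISS, VC-HIT]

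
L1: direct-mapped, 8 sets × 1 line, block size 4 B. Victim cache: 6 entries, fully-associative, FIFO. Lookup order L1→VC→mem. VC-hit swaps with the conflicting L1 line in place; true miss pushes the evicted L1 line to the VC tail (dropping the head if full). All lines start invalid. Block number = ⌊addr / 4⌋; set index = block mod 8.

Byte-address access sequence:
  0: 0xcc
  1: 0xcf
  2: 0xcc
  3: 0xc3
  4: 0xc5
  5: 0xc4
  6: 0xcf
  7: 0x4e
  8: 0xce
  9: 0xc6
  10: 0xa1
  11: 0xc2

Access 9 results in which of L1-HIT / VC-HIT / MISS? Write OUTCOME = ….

OUTCOME = L1-HIT

#0 0xcc→b51/s3 MISS; vc=[]
#1 0xcf→b51/s3 L1-HIT; vc=[]
#2 0xcc→b51/s3 L1-HIT; vc=[]
#3 0xc3→b48/s0 MISS; vc=[]
#4 0xc5→b49/s1 MISS; vc=[]
#5 0xc4→b49/s1 L1-HIT; vc=[]
#6 0xcf→b51/s3 L1-HIT; vc=[]
#7 0x4e→b19/s3 MISS; vc=[51]
#8 0xce→b51/s3 VC-HIT; vc=[19]
#9 0xc6→b49/s1 L1-HIT; vc=[19]
#10 0xa1→b40/s0 MISS; vc=[19,48]
#11 0xc2→b48/s0 VC-HIT; vc=[19,40]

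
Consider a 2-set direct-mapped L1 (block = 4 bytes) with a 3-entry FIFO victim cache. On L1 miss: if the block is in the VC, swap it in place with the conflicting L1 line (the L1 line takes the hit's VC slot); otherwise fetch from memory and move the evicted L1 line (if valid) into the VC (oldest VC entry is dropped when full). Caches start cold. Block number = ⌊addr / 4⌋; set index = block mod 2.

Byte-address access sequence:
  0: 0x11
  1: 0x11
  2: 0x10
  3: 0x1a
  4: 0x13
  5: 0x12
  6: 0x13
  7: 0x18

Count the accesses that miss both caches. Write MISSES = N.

MISSES = 2

  [0] addr=0x11 blk=4 s=0: MISS | VC []
  [1] addr=0x11 blk=4 s=0: L1-HIT | VC []
  [2] addr=0x10 blk=4 s=0: L1-HIT | VC []
  [3] addr=0x1a blk=6 s=0: MISS | VC [4]
  [4] addr=0x13 blk=4 s=0: VC-HIT | VC [6]
  [5] addr=0x12 blk=4 s=0: L1-HIT | VC [6]
  [6] addr=0x13 blk=4 s=0: L1-HIT | VC [6]
  [7] addr=0x18 blk=6 s=0: VC-HIT | VC [4]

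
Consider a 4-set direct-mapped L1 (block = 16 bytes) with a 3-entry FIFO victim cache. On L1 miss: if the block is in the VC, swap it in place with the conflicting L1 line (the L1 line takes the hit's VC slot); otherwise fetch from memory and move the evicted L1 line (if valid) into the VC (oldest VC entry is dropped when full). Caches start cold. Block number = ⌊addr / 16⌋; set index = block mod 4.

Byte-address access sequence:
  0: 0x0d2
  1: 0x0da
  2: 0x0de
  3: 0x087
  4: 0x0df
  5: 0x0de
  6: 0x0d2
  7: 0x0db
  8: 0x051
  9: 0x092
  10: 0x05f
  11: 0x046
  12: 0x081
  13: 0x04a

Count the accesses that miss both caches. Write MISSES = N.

MISSES = 5

#0 0xd2→b13/s1 MISS; vc=[]
#1 0xda→b13/s1 L1-HIT; vc=[]
#2 0xde→b13/s1 L1-HIT; vc=[]
#3 0x87→b8/s0 MISS; vc=[]
#4 0xdf→b13/s1 L1-HIT; vc=[]
#5 0xde→b13/s1 L1-HIT; vc=[]
#6 0xd2→b13/s1 L1-HIT; vc=[]
#7 0xdb→b13/s1 L1-HIT; vc=[]
#8 0x51→b5/s1 MISS; vc=[13]
#9 0x92→b9/s1 MISS; vc=[13,5]
#10 0x5f→b5/s1 VC-HIT; vc=[13,9]
#11 0x46→b4/s0 MISS; vc=[13,9,8]
#12 0x81→b8/s0 VC-HIT; vc=[13,9,4]
#13 0x4a→b4/s0 VC-HIT; vc=[13,9,8]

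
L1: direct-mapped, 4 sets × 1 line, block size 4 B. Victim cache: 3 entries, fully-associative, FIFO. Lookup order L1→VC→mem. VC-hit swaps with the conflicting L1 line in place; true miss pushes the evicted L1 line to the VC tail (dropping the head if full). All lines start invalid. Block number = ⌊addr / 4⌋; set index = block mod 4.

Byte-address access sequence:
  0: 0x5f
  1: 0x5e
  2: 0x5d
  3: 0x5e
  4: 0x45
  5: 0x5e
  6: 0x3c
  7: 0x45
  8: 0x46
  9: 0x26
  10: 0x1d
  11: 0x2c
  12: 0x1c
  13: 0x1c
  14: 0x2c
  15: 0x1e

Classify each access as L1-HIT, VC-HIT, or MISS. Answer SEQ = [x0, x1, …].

  [0] addr=0x5f blk=23 s=3: MISS | VC []
  [1] addr=0x5e blk=23 s=3: L1-HIT | VC []
  [2] addr=0x5d blk=23 s=3: L1-HIT | VC []
  [3] addr=0x5e blk=23 s=3: L1-HIT | VC []
  [4] addr=0x45 blk=17 s=1: MISS | VC []
  [5] addr=0x5e blk=23 s=3: L1-HIT | VC []
  [6] addr=0x3c blk=15 s=3: MISS | VC [23]
  [7] addr=0x45 blk=17 s=1: L1-HIT | VC [23]
  [8] addr=0x46 blk=17 s=1: L1-HIT | VC [23]
  [9] addr=0x26 blk=9 s=1: MISS | VC [23, 17]
  [10] addr=0x1d blk=7 s=3: MISS | VC [23, 17, 15]
  [11] addr=0x2c blk=11 s=3: MISS | VC [17, 15, 7]
  [12] addr=0x1c blk=7 s=3: VC-HIT | VC [17, 15, 11]
  [13] addr=0x1c blk=7 s=3: L1-HIT | VC [17, 15, 11]
  [14] addr=0x2c blk=11 s=3: VC-HIT | VC [17, 15, 7]
  [15] addr=0x1e blk=7 s=3: VC-HIT | VC [17, 15, 11]

SEQ = [MISS, L1-HIT, L1-HIT, L1-HIT, MISS, L1-HIT, MISS, L1-HIT, L1-HIT, MISS, MISS, MISS, VC-HIT, L1-HIT, VC-HIT, VC-HIT]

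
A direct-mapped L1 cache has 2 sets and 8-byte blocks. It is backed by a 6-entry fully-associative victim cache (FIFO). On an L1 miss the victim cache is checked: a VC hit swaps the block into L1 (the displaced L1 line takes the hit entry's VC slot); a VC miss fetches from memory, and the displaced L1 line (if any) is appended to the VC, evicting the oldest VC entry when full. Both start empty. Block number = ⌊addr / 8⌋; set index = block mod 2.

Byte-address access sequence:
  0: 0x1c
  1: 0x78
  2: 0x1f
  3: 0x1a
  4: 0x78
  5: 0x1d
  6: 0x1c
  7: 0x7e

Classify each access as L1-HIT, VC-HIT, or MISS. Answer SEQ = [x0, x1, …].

0: 0x1c (blk 3, set 1) → MISS  vc=[]
1: 0x78 (blk 15, set 1) → MISS  vc=[3]
2: 0x1f (blk 3, set 1) → VC-HIT  vc=[15]
3: 0x1a (blk 3, set 1) → L1-HIT  vc=[15]
4: 0x78 (blk 15, set 1) → VC-HIT  vc=[3]
5: 0x1d (blk 3, set 1) → VC-HIT  vc=[15]
6: 0x1c (blk 3, set 1) → L1-HIT  vc=[15]
7: 0x7e (blk 15, set 1) → VC-HIT  vc=[3]

SEQ = [MISS, MISS, VC-HIT, L1-HIT, VC-HIT, VC-HIT, L1-HIT, VC-HIT]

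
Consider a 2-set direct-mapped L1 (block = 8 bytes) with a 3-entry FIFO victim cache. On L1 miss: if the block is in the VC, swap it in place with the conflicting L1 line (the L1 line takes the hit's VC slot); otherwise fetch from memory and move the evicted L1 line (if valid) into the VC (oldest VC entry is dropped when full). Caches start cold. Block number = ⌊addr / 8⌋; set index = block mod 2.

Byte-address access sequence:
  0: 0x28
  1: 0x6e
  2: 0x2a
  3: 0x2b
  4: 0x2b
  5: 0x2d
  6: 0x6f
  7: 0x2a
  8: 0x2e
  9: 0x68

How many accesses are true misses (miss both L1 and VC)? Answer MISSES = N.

MISSES = 2

#0 0x28→b5/s1 MISS; vc=[]
#1 0x6e→b13/s1 MISS; vc=[5]
#2 0x2a→b5/s1 VC-HIT; vc=[13]
#3 0x2b→b5/s1 L1-HIT; vc=[13]
#4 0x2b→b5/s1 L1-HIT; vc=[13]
#5 0x2d→b5/s1 L1-HIT; vc=[13]
#6 0x6f→b13/s1 VC-HIT; vc=[5]
#7 0x2a→b5/s1 VC-HIT; vc=[13]
#8 0x2e→b5/s1 L1-HIT; vc=[13]
#9 0x68→b13/s1 VC-HIT; vc=[5]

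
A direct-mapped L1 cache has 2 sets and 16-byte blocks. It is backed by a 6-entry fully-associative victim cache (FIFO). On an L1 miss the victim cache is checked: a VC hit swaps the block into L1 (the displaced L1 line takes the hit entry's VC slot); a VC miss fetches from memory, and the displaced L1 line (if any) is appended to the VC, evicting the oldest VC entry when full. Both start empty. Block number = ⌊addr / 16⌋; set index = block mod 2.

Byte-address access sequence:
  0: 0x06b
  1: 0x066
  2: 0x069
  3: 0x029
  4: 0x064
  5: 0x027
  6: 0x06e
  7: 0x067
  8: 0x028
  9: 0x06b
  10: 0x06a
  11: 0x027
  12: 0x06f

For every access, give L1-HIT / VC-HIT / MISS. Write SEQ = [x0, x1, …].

SEQ = [MISS, L1-HIT, L1-HIT, MISS, VC-HIT, VC-HIT, VC-HIT, L1-HIT, VC-HIT, VC-HIT, L1-HIT, VC-HIT, VC-HIT]

#0 0x6b→b6/s0 MISS; vc=[]
#1 0x66→b6/s0 L1-HIT; vc=[]
#2 0x69→b6/s0 L1-HIT; vc=[]
#3 0x29→b2/s0 MISS; vc=[6]
#4 0x64→b6/s0 VC-HIT; vc=[2]
#5 0x27→b2/s0 VC-HIT; vc=[6]
#6 0x6e→b6/s0 VC-HIT; vc=[2]
#7 0x67→b6/s0 L1-HIT; vc=[2]
#8 0x28→b2/s0 VC-HIT; vc=[6]
#9 0x6b→b6/s0 VC-HIT; vc=[2]
#10 0x6a→b6/s0 L1-HIT; vc=[2]
#11 0x27→b2/s0 VC-HIT; vc=[6]
#12 0x6f→b6/s0 VC-HIT; vc=[2]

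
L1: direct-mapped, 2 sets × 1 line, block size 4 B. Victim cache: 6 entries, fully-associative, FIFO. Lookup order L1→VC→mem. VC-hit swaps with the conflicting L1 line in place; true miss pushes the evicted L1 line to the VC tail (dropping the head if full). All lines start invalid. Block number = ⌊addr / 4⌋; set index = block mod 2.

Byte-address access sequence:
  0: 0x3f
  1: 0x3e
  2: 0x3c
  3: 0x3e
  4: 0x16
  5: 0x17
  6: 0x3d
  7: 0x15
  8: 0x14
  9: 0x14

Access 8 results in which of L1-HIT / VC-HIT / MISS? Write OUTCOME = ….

#0 0x3f→b15/s1 MISS; vc=[]
#1 0x3e→b15/s1 L1-HIT; vc=[]
#2 0x3c→b15/s1 L1-HIT; vc=[]
#3 0x3e→b15/s1 L1-HIT; vc=[]
#4 0x16→b5/s1 MISS; vc=[15]
#5 0x17→b5/s1 L1-HIT; vc=[15]
#6 0x3d→b15/s1 VC-HIT; vc=[5]
#7 0x15→b5/s1 VC-HIT; vc=[15]
#8 0x14→b5/s1 L1-HIT; vc=[15]
#9 0x14→b5/s1 L1-HIT; vc=[15]

OUTCOME = L1-HIT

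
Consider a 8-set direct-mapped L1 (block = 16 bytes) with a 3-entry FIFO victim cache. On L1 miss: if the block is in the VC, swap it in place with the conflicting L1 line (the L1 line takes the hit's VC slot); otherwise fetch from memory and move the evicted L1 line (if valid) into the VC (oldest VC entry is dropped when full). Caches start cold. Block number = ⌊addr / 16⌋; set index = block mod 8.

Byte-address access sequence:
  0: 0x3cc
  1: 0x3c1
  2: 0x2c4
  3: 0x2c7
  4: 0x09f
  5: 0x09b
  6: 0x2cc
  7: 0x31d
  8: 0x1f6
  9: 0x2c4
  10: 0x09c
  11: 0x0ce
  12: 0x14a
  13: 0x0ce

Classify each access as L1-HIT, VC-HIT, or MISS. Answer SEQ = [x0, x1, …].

0: 0x3cc (blk 60, set 4) → MISS  vc=[]
1: 0x3c1 (blk 60, set 4) → L1-HIT  vc=[]
2: 0x2c4 (blk 44, set 4) → MISS  vc=[60]
3: 0x2c7 (blk 44, set 4) → L1-HIT  vc=[60]
4: 0x9f (blk 9, set 1) → MISS  vc=[60]
5: 0x9b (blk 9, set 1) → L1-HIT  vc=[60]
6: 0x2cc (blk 44, set 4) → L1-HIT  vc=[60]
7: 0x31d (blk 49, set 1) → MISS  vc=[60, 9]
8: 0x1f6 (blk 31, set 7) → MISS  vc=[60, 9]
9: 0x2c4 (blk 44, set 4) → L1-HIT  vc=[60, 9]
10: 0x9c (blk 9, set 1) → VC-HIT  vc=[60, 49]
11: 0xce (blk 12, set 4) → MISS  vc=[60, 49, 44]
12: 0x14a (blk 20, set 4) → MISS  vc=[49, 44, 12]
13: 0xce (blk 12, set 4) → VC-HIT  vc=[49, 44, 20]

SEQ = [MISS, L1-HIT, MISS, L1-HIT, MISS, L1-HIT, L1-HIT, MISS, MISS, L1-HIT, VC-HIT, MISS, MISS, VC-HIT]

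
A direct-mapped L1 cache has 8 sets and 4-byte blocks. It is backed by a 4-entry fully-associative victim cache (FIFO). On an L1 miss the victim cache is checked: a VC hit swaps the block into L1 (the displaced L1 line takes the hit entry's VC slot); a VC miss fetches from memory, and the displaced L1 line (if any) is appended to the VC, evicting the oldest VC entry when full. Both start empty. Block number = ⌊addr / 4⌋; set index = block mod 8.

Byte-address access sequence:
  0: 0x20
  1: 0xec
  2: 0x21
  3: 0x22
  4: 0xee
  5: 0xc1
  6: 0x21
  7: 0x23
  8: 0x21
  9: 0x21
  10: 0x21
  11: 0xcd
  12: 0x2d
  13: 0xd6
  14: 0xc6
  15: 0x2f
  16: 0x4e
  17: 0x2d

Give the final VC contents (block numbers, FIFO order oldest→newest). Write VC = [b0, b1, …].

  [0] addr=0x20 blk=8 s=0: MISS | VC []
  [1] addr=0xec blk=59 s=3: MISS | VC []
  [2] addr=0x21 blk=8 s=0: L1-HIT | VC []
  [3] addr=0x22 blk=8 s=0: L1-HIT | VC []
  [4] addr=0xee blk=59 s=3: L1-HIT | VC []
  [5] addr=0xc1 blk=48 s=0: MISS | VC [8]
  [6] addr=0x21 blk=8 s=0: VC-HIT | VC [48]
  [7] addr=0x23 blk=8 s=0: L1-HIT | VC [48]
  [8] addr=0x21 blk=8 s=0: L1-HIT | VC [48]
  [9] addr=0x21 blk=8 s=0: L1-HIT | VC [48]
  [10] addr=0x21 blk=8 s=0: L1-HIT | VC [48]
  [11] addr=0xcd blk=51 s=3: MISS | VC [48, 59]
  [12] addr=0x2d blk=11 s=3: MISS | VC [48, 59, 51]
  [13] addr=0xd6 blk=53 s=5: MISS | VC [48, 59, 51]
  [14] addr=0xc6 blk=49 s=1: MISS | VC [48, 59, 51]
  [15] addr=0x2f blk=11 s=3: L1-HIT | VC [48, 59, 51]
  [16] addr=0x4e blk=19 s=3: MISS | VC [48, 59, 51, 11]
  [17] addr=0x2d blk=11 s=3: VC-HIT | VC [48, 59, 51, 19]

VC = [48, 59, 51, 19]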